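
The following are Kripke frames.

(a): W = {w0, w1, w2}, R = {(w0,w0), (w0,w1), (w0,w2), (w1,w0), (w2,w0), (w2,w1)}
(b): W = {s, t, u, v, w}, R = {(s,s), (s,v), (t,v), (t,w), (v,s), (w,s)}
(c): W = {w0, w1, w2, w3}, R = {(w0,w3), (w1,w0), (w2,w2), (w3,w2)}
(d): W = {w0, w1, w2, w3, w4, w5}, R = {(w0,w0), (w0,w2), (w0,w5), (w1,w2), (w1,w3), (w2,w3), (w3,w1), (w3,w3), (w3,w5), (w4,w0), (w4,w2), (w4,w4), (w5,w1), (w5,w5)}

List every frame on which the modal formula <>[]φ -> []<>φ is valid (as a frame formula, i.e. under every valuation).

This is the axiom for convergence; its first-order frame correspondent is forall x forall y forall z (Rxy & Rxz -> exists w (Ryw & Rzw)).
(a): ✓.
(b): ✓.
(c): ✓.
(d): fails — Rw0w5 and Rw0w2 but w5 and w2 have no common successor.
Valid on: (a), (b), (c).

(a), (b), (c)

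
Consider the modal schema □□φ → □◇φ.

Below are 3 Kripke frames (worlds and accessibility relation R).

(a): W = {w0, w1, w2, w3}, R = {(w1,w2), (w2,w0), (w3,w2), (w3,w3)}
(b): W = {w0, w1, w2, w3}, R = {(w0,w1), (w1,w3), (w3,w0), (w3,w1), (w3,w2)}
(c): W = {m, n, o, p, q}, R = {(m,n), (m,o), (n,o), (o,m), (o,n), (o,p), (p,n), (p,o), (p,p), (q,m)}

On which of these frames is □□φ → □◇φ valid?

This is the axiom for a generalized confluence (Geach) condition; its first-order frame correspondent is ∀x ∀z (xRz → ∃w (xR²w ∧ zRw)).
(a): fails — w2Rw0 but no w with w2R²w and w0Rw.
(b): fails — w3Rw2 but no w with w3R²w and w2Rw.
(c): holds.
Valid on: (c).

(c)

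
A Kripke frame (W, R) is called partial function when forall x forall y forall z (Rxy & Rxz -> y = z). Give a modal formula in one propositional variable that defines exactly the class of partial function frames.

◇s → □s

A defining formula is ◇s → □s (the CD axiom).
Suppose ◇s→□s is valid. Take Rxy, Rxz and set V(s)={y}. Then ◇s at x, so □s at x, so s at z, i.e. z=y.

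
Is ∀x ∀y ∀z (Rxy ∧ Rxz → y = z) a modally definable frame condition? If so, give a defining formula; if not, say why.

Yes, by ◇q → □q

This is a Sahlqvist condition; the CD axiom ◇q → □q defines it.
Suppose ◇q→□q is valid. Take Rxy, Rxz and set V(q)={y}. Then ◇q at x, so □q at x, so q at z, i.e. z=y.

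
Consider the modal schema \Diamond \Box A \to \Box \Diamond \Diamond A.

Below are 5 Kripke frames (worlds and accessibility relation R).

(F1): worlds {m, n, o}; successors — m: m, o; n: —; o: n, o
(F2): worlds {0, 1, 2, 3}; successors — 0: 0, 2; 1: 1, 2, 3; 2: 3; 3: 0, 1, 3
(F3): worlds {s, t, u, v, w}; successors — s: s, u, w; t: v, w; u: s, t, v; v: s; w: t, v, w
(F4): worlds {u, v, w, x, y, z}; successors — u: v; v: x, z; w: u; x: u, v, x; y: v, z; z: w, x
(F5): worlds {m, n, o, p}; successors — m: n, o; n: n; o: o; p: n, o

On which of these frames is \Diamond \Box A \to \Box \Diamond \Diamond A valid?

The schema corresponds to a generalized confluence (Geach) condition: \forall x \forall y \forall z ((xRy \wedge xRz) \to \exists w (yRw \wedge z R^2 w)).
(F1): fails — oRn, oRn but no w with nRw and nR²w.
(F2): ✓.
(F3): ✓.
(F4): fails — wRu, wRu but no t with uRt and uR²t.
(F5): fails — mRn, mRo but no w with nRw and oR²w.
Valid on: (F2), (F3).

(F2), (F3)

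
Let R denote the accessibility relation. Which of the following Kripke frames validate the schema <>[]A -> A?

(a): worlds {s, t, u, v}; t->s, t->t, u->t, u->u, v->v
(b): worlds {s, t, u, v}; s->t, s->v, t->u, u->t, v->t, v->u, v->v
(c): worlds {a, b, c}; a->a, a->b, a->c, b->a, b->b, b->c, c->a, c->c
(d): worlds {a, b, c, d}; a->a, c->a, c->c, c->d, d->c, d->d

none

This is the axiom for symmetry; its first-order frame correspondent is forall x forall y (Rxy -> Ryx).
(a): fails — Rut but not Rtu.
(b): fails — Rvt but not Rtv.
(c): fails — Rbc but not Rcb.
(d): fails — Rca but not Rac.
Valid on no frame.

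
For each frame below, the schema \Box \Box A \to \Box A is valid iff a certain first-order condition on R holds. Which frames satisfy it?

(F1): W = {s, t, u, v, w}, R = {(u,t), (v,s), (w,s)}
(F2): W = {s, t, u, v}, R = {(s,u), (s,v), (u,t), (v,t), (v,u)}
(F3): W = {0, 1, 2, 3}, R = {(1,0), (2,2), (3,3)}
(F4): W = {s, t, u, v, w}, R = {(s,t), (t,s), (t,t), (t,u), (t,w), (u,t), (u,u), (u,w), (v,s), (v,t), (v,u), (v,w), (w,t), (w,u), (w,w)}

(F4)

This is the axiom for density; its first-order frame correspondent is \forall x \forall y (Rxy \to \exists z (Rxz \wedge Rzy)).
(F1): fails — Rws but no z with Rwz and Rzs.
(F2): fails — Rut but no z with Ruz and Rzt.
(F3): fails — R10 but no z with R1z and Rz0.
(F4): holds.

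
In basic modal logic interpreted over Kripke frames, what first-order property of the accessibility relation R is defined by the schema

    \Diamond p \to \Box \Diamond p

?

the Euclidean property: \forall x \forall y \forall z (Rxy \wedge Rxz \to Ryz)

Suppose ◇p→□◇p is valid. Take Rxy, Rxz and set V(p)={y}. Then ◇p at x, so □◇p at x, so ◇p at z, so some w with Rzw has p; w=y, i.e. Rzy. By symmetry of the argument, Ryz.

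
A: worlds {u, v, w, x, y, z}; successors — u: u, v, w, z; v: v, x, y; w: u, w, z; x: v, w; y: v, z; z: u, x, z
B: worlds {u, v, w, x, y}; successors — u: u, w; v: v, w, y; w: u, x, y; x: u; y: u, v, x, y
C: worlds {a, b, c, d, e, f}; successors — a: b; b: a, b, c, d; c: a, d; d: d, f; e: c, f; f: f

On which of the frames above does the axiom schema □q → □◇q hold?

Frame correspondent (Sahlqvist): ∀x ∀z (xRz → ∃w (xRw ∧ zRw)) — i.e. a generalized confluence (Geach) condition.
A: fails — zRx but no t with zRt and xRt.
B: ✓.
C: fails — cRa but no w with cRw and aRw.

B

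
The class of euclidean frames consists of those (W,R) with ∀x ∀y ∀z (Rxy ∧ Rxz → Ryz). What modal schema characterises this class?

The condition is the Euclidean property. The 5 schema ◇r → □◇r defines it.
Suppose ◇r→□◇r is valid. Take Rxy, Rxz and set V(r)={y}. Then ◇r at x, so □◇r at x, so ◇r at z, so some w with Rzw has r; w=y, i.e. Rzy. By symmetry of the argument, Ryz.

◇r → □◇r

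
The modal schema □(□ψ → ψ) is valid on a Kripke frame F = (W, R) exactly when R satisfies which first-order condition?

This is the T□ axiom.
It corresponds to shift-reflexivity: ∀x ∀y (Rxy → Ryy).

Shift-reflexivity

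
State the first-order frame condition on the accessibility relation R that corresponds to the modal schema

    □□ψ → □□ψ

This is a Sahlqvist (Geach-type) schema ◇^0□^2ψ → □^2◇^0ψ.
First-order correspondent: ∀x ∀z (xR²z → ∃w (xR²w ∧ z = w)).

∀x ∀z (xR²z → ∃w (xR²w ∧ z = w))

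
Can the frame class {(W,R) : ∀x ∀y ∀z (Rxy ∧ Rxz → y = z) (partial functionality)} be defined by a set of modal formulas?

Yes: it is partial functionality, defined by the CD schema ◇r → □r.

Yes, by ◇r → □r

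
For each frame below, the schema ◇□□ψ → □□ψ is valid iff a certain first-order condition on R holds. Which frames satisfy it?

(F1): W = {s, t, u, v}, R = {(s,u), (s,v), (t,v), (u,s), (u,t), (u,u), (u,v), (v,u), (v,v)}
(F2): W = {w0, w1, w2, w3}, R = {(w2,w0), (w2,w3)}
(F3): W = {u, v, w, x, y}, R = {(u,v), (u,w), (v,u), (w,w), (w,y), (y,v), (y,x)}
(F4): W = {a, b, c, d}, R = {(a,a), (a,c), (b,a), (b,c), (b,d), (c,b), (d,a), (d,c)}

The schema corresponds to a generalized confluence (Geach) condition: ∀x ∀y ∀z ((xRy ∧ xR²z) → ∃w (yR²w ∧ z = w)).
(F1): fails — uRt, uR²s but no w with tR²w and s=w.
(F2): satisfies the condition.
(F3): fails — uRv, uR²u but no t with vR²t and u=t.
(F4): fails — aRc, aR²b but no w with cR²w and b=w.
Valid on: (F2).

(F2)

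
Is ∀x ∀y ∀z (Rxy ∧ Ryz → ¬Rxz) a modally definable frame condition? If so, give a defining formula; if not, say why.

Any modally definable frame class is closed under surjective bounded morphisms.
The 7-cycle (worlds w0,w1,w2,w3,w4,w5,w6 with w0→w1→w2→w3→w4→w5→w6→w0) is intransitive. Mapping every world to a single reflexive point • is a surjective bounded morphism; the reflexive point is not intransitive (R••∧R•• but R••).
So the class is not modally definable.

Not modally definable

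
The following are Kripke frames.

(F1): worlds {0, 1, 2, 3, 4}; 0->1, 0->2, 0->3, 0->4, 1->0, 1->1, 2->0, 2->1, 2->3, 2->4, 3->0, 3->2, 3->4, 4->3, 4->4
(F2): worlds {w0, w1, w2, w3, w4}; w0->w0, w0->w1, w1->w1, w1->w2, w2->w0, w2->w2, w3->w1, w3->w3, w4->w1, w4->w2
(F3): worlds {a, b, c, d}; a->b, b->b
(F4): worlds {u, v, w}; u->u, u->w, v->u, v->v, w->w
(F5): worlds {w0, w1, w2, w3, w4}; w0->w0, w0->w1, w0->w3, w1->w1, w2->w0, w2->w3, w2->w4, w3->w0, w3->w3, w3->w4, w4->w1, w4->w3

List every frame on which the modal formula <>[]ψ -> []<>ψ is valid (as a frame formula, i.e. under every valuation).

This is the axiom for convergence; its first-order frame correspondent is forall x forall y forall z (Rxy & Rxz -> exists w (Ryw & Rzw)).
(F1): fails — R01 and R04 but 1 and 4 have no common successor.
(F2): condition met.
(F3): condition met.
(F4): condition met.
(F5): fails — Rw0w1 and Rw0w3 but w1 and w3 have no common successor.

(F2), (F3), (F4)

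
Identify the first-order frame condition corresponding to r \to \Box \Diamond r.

symmetry: \forall x \forall y (Rxy \to Ryx)

Suppose r→□◇r is valid. Take Rxy and set V(r)={x}. Then r at x, so □◇r at x, so ◇r at y, so some z with Ryz has r; z=x, i.e. Ryx.
Conversely, on a frame with symmetry the schema holds at every world under every valuation.
Frame condition: \forall x \forall y (Rxy \to Ryx).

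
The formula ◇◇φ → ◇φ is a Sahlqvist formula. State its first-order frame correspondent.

Transitivity

Replacing φ by ¬φ and contraposing gives the equivalent schema □φ → □□φ.
Suppose □φ→□□φ is valid. Take Rxy, Ryz and set V(φ)={w : Rxw}. Then □φ at x, so □□φ at x, so □φ at y, so φ at z, i.e. Rxz.
Conversely, any frame satisfying ∀x ∀y ∀z (Rxy ∧ Ryz → Rxz) validates the schema.
Frame condition: ∀x ∀y ∀z (Rxy ∧ Ryz → Rxz).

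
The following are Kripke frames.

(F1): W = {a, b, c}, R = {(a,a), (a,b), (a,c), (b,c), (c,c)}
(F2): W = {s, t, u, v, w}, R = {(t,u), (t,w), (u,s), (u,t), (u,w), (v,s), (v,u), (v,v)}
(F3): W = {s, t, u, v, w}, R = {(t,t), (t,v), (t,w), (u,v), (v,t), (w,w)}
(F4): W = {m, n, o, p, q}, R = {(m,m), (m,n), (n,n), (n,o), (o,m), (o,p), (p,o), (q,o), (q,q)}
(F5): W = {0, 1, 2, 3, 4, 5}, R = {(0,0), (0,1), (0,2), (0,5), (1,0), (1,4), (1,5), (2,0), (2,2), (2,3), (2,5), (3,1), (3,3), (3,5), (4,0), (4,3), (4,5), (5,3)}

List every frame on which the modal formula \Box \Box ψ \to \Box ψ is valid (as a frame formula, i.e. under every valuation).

(F1)

This is the axiom for density; its first-order frame correspondent is \forall x \forall y (Rxy \to \exists z (Rxz \wedge Rzy)).
(F1): satisfies the condition.
(F2): fails — Rut but no z with Ruz and Rzt.
(F3): fails — Ruv but no z with Ruz and Rzv.
(F4): fails — Rop but no z with Roz and Rzp.
(F5): fails — R14 but no z with R1z and Rz4.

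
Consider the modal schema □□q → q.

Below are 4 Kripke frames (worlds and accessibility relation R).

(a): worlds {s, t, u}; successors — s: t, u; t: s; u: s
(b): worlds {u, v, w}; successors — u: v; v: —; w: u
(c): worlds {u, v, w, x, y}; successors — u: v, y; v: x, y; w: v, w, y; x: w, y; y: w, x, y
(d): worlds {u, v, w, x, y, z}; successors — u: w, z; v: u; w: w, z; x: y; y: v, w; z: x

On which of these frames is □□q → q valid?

Frame correspondent (Sahlqvist): ∀x ∃w (xR²w ∧ x = w) — i.e. a generalized confluence (Geach) condition.
(a): holds.
(b): fails — at u but no t with uR²t and u=t.
(c): fails — at u but no t with uR²t and u=t.
(d): fails — at u but no t with uR²t and u=t.

(a)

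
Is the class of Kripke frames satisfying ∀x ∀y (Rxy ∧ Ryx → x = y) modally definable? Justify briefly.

Not definable by any modal formula

Any modally definable frame class is closed under surjective bounded morphisms.
The 8-cycle (worlds w0,w1,w2,w3,w4,w5,w6,w7 with w0→w1→w2→w3→w4→w5→w6→w7→w0) is antisymmetric. Sending even-indexed worlds to s and odd-indexed worlds to t is a surjective bounded morphism onto the two-world frame with s↔t, which is not antisymmetric.
Hence antisymmetry is not modally definable.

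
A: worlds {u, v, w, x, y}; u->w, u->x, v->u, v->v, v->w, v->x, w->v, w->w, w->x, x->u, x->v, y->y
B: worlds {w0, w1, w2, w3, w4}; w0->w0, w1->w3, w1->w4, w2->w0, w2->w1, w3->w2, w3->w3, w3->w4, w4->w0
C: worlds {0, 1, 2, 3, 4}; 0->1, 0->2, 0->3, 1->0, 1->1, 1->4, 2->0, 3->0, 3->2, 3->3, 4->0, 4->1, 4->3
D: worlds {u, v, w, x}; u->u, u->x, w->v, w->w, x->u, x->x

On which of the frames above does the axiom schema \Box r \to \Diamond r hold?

A, B, C

This is the axiom for seriality; its first-order frame correspondent is \forall x \exists y Rxy.
A: ✓.
B: ✓.
C: ✓.
D: fails — world v has no successor.
Valid on: A, B, C.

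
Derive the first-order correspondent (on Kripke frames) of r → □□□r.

This is a Sahlqvist (Geach-type) schema ◇^0□^0r → □^3◇^0r.
First-order correspondent: ∀x ∀z (xR³z → ∃w (x = w ∧ z = w)).

∀x ∀z (xR³z → ∃w (x = w ∧ z = w))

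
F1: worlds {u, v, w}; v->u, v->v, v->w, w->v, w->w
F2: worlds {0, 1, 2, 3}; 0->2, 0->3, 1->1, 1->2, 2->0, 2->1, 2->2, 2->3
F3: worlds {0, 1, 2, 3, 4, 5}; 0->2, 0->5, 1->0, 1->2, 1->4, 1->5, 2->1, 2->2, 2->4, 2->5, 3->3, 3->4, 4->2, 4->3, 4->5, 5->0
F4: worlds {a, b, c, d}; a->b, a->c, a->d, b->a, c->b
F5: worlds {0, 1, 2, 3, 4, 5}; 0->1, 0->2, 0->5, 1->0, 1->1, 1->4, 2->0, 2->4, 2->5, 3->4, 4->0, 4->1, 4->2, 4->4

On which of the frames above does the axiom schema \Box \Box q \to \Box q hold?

Frame correspondent (Sahlqvist): \forall x \forall y (Rxy \to \exists z (Rxz \wedge Rzy)) — i.e. density.
F1: satisfies the condition.
F2: satisfies the condition.
F3: fails — R50 but no z with R5z and Rz0.
F4: fails — Rba but no z with Rbz and Rza.
F5: fails — R02 but no z with R0z and Rz2.

F1, F2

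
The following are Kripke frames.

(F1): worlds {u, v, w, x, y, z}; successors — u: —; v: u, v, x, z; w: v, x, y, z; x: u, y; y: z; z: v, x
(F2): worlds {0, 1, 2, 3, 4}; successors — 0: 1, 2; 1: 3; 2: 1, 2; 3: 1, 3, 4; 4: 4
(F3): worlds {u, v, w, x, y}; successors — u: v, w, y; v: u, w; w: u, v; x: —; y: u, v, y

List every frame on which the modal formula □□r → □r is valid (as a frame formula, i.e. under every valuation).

Frame correspondent (Sahlqvist): ∀x ∀y (Rxy → ∃z (Rxz ∧ Rzy)) — i.e. density.
(F1): fails — Rxu but no t with Rxt and Rtu.
(F2): condition met.
(F3): condition met.
Valid on: (F2), (F3).

(F2), (F3)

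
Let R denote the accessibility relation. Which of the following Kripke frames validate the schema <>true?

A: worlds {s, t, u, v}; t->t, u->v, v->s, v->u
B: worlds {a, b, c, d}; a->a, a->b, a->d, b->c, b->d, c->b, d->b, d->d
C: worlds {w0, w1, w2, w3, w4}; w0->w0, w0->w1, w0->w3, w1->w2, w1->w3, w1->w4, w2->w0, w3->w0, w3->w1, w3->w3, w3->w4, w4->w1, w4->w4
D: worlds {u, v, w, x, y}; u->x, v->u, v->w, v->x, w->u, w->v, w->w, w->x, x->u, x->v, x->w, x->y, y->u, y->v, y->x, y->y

Frame correspondent (Sahlqvist): forall x exists y Rxy — i.e. seriality.
A: fails — world s has no successor.
B: satisfies the condition.
C: satisfies the condition.
D: satisfies the condition.
Valid on: B, C, D.

B, C, D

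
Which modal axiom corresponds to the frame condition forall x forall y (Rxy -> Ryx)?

ψ → □◇ψ

This is symmetry; the standard corresponding axiom is B: ψ → □◇ψ.
Suppose ψ→□◇ψ is valid. Take Rxy and set V(ψ)={x}. Then ψ at x, so □◇ψ at x, so ◇ψ at y, so some z with Ryz has ψ; z=x, i.e. Ryx.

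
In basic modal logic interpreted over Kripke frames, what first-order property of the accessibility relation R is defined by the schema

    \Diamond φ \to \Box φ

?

Suppose ◇φ→□φ is valid. Take Rxy, Rxz and set V(φ)={y}. Then ◇φ at x, so □φ at x, so φ at z, i.e. z=y.

partial functionality: \forall x \forall y \forall z (Rxy \wedge Rxz \to y = z)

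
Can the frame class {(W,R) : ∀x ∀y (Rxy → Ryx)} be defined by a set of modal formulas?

Yes — defined by r → □◇r

This is a Sahlqvist condition; the B axiom r → □◇r defines it.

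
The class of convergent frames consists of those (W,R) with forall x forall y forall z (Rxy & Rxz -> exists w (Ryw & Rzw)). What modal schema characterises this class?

◇□r → □◇r

A defining formula is ◇□r → □◇r (the .2 axiom).
Suppose ◇□r→□◇r is valid. Take Rxy, Rxz and set V(r)={w : Ryw}. Then □r at y so ◇□r at x, so □◇r at x, so ◇r at z, giving w with Rzw and Ryw.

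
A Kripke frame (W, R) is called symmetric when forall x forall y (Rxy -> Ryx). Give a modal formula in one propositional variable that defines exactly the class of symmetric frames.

This is symmetry; the standard corresponding axiom is B: r → □◇r.
Suppose r→□◇r is valid. Take Rxy and set V(r)={x}. Then r at x, so □◇r at x, so ◇r at y, so some z with Ryz has r; z=x, i.e. Ryx.

r → □◇r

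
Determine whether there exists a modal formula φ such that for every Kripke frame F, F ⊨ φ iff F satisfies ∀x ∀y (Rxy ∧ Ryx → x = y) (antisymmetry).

Any modally definable frame class is closed under surjective bounded morphisms.
The 4-cycle (worlds 0,1,2,3 with 0→1→2→3→0) is antisymmetric. Sending even-indexed worlds to a and odd-indexed worlds to b is a surjective bounded morphism onto the two-world frame with a↔b, which is not antisymmetric.
So no modal formula (or set of formulas) defines exactly the antisymmetric frames.

Not modally definable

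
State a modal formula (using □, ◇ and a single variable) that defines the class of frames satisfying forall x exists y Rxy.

□q → ◇q

The condition is seriality. The D schema □q → ◇q defines it.
Suppose □q→◇q is valid. At any x set V(q)=W. Then □q at x, so ◇q at x, so x has a successor.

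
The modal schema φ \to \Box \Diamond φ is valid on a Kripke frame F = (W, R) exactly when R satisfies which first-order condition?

symmetry: \forall x \forall y (Rxy \to Ryx)

Suppose φ→□◇φ is valid. Take Rxy and set V(φ)={x}. Then φ at x, so □◇φ at x, so ◇φ at y, so some z with Ryz has φ; z=x, i.e. Ryx.
The converse is a direct semantic check.
So the correspondent is symmetry.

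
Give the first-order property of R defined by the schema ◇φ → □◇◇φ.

∀x ∀y ∀z ((xRy ∧ xRz) → ∃w (y = w ∧ zR²w))

This is a Sahlqvist (Geach-type) schema ◇^1□^0φ → □^1◇^2φ.
First-order correspondent: ∀x ∀y ∀z ((xRy ∧ xRz) → ∃w (y = w ∧ zR²w)).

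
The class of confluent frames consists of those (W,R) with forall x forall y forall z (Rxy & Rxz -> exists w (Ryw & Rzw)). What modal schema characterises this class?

This is convergence; the standard corresponding axiom is .2: ◇□r → □◇r.
Suppose ◇□r→□◇r is valid. Take Rxy, Rxz and set V(r)={w : Ryw}. Then □r at y so ◇□r at x, so □◇r at x, so ◇r at z, giving w with Rzw and Ryw.

◇□r → □◇r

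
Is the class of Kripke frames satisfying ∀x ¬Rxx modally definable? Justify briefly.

Not definable by any modal formula

Any modally definable frame class is closed under surjective bounded morphisms.
The 3-cycle (worlds w0,w1,w2 with w0→w1→w2→w0) is irreflexive, and the map sending every world to a single reflexive point • is a surjective bounded morphism (forth: every edge maps to (•,•); back: every world has a successor). So any modal formula valid on the 3-cycle is also valid on the reflexive point, which is not irreflexive.
So the class is not modally definable.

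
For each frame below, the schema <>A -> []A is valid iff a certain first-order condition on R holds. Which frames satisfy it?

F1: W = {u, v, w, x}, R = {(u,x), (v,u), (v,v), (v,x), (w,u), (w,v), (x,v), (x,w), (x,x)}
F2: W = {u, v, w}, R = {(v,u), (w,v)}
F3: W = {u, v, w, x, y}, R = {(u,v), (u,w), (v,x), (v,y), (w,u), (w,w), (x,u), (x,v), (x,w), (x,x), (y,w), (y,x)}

F2

Frame correspondent (Sahlqvist): forall x forall y forall z (Rxy & Rxz -> y = z) — i.e. partial functionality.
F1: fails — v sees both u and v.
F2: satisfies the condition.
F3: fails — u sees both v and w.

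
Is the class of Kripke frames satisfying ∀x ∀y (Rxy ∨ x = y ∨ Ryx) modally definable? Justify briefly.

Not modally definable

Modal frame validity is preserved under disjoint unions.
Take 4 disjoint single-world reflexive frames: each is trivially connected, but their disjoint union has 4 worlds with no edge between distinct components, so it is not connected.
So no modal formula (or set of formulas) defines exactly the connected frames.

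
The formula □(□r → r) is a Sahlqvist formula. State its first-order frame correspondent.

Suppose □(□r→r) is valid. Take Rxy and set V(r)={w : Ryw}. Then at y, □r holds; since □(□r→r) at x, □r→r at y, so r at y, i.e. Ryy.
Conversely, on a frame with shift-reflexivity the schema holds at every world under every valuation.
So the correspondent is shift-reflexivity.

Shift-reflexivity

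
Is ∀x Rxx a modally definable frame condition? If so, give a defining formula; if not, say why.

Yes — defined by □r → r

This is a Sahlqvist condition; the T axiom □r → r defines it.
Suppose □r→r is valid. At any x set V(r)={w : Rxw}. Then □r holds at x, so r holds at x, i.e. Rxx.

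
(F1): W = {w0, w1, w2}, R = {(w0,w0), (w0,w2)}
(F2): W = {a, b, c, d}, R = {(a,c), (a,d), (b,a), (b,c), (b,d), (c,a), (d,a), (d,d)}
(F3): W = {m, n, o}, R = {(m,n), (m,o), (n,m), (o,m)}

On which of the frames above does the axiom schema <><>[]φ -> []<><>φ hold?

(F3)

This is the axiom for a generalized confluence (Geach) condition; its first-order frame correspondent is forall x forall y forall z ((x R^2 y & xRz) -> exists w (yRw & z R^2 w)).
(F1): fails — w0R²w0, w0Rw2 but no w with w0Rw and w2R²w.
(F2): fails — bR²c, bRc but no w with cRw and cR²w.
(F3): satisfies the condition.
Valid on: (F3).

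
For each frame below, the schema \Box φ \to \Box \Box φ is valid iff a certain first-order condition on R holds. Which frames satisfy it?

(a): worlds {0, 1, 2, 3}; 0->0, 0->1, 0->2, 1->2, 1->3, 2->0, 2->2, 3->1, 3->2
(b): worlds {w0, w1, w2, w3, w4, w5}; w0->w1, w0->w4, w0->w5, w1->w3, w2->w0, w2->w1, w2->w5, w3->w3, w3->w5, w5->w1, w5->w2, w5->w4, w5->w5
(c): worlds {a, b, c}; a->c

Frame correspondent (Sahlqvist): \forall x \forall y \forall z (Rxy \wedge Ryz \to Rxz) — i.e. transitivity.
(a): fails — R32 and R20 but not R30.
(b): fails — Rw3w5 and Rw5w2 but not Rw3w2.
(c): ✓.
Valid on: (c).

(c)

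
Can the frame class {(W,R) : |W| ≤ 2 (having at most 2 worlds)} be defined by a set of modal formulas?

Any modally definable frame class is closed under disjoint unions.
Any modal formula valid on each of 3 disjoint one-world frames is valid on their disjoint union (validity is preserved under disjoint unions). Each one-world frame has |W|=1≤2, but the union has |W|=3.
So no modal formula (or set of formulas) defines exactly the |W|≤2 frames.

No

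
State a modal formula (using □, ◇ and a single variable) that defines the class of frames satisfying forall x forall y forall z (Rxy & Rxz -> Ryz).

A defining formula is ◇ψ → □◇ψ (the 5 axiom).

◇ψ → □◇ψ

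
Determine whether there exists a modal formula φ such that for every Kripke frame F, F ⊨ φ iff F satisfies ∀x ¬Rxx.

No — not modally definable

If a class were modally definable it would be closed under surjective bounded morphisms (Goldblatt–Thomason).
The 2-cycle (worlds w0,w1 with w0→w1→w0) is irreflexive, and the map sending every world to a single reflexive point • is a surjective bounded morphism (forth: every edge maps to (•,•); back: every world has a successor). So any modal formula valid on the 2-cycle is also valid on the reflexive point, which is not irreflexive.
Hence irreflexivity is not modally definable.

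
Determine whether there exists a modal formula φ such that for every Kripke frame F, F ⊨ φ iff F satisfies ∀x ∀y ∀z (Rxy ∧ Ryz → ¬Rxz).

If a class were modally definable it would be closed under surjective bounded morphisms (Goldblatt–Thomason).
The 3-cycle (worlds a,b,c with a→b→c→a) is intransitive. Mapping every world to a single reflexive point • is a surjective bounded morphism; the reflexive point is not intransitive (R••∧R•• but R••).
Hence intransitivity is not modally definable.

Not definable by any modal formula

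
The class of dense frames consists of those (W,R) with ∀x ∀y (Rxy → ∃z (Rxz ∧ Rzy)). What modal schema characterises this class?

□□s → □s

This is density; the standard corresponding axiom is C4: □□s → □s.
Suppose □□s→□s is valid. Take Rxy and set V(s)={w : xR²w}. Then □□s at x, so □s at x, so s at y, i.e. ∃z(Rxz∧Rzy).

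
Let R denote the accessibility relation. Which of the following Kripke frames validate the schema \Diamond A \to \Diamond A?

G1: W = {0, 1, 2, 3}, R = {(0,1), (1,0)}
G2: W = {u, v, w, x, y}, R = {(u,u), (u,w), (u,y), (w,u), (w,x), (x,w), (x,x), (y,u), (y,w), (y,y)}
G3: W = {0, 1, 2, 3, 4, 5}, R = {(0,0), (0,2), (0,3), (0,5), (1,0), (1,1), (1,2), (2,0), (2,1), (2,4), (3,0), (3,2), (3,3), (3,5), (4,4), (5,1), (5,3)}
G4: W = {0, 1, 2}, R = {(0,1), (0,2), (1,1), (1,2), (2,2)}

G1, G2, G3, G4

Frame correspondent (Sahlqvist): \forall x \forall y (xRy \to \exists w (y = w \wedge xRw)) — i.e. a generalized confluence (Geach) condition.
G1: holds.
G2: holds.
G3: holds.
G4: holds.
Valid on: G1, G2, G3, G4.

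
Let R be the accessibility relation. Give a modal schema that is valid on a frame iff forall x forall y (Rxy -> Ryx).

A defining formula is p → □◇p (the B axiom).
Suppose p→□◇p is valid. Take Rxy and set V(p)={x}. Then p at x, so □◇p at x, so ◇p at y, so some z with Ryz has p; z=x, i.e. Ryx.

p → □◇p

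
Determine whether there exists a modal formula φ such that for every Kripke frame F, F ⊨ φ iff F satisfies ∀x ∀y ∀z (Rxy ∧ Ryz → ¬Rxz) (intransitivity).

Modal frame validity is preserved under surjective bounded morphisms.
The 3-cycle (worlds w0,w1,w2 with w0→w1→w2→w0) is intransitive. Mapping every world to a single reflexive point • is a surjective bounded morphism; the reflexive point is not intransitive (R••∧R•• but R••).
Hence intransitivity is not modally definable.

Not modally definable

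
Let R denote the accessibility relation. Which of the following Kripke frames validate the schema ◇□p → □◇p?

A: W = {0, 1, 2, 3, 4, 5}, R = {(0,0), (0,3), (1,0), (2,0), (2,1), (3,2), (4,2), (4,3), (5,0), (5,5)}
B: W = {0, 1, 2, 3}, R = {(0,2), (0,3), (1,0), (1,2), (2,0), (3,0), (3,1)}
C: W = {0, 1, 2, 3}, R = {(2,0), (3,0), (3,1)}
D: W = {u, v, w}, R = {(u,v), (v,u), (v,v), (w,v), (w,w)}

This is the axiom for convergence; its first-order frame correspondent is ∀x ∀y ∀z (Rxy ∧ Rxz → ∃w (Ryw ∧ Rzw)).
A: fails — R00 and R03 but 0 and 3 have no common successor.
B: fails — R10 and R12 but 0 and 2 have no common successor.
C: fails — R20 and R20 but 0 and 0 have no common successor.
D: ✓.

D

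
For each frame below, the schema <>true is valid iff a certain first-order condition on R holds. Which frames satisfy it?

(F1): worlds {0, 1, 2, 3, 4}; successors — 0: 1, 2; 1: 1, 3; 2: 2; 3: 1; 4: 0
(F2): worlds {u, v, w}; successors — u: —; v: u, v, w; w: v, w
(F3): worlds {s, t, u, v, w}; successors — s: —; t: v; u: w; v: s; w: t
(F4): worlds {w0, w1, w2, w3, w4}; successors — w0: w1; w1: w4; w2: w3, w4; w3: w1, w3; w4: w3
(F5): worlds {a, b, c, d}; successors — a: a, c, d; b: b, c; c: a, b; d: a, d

The schema corresponds to seriality: forall x exists y Rxy.
(F1): ✓.
(F2): fails — world u has no successor.
(F3): fails — world s has no successor.
(F4): ✓.
(F5): ✓.

(F1), (F4), (F5)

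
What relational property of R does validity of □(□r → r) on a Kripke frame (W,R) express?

Suppose □(□r→r) is valid. Take Rxy and set V(r)={w : Ryw}. Then at y, □r holds; since □(□r→r) at x, □r→r at y, so r at y, i.e. Ryy.

shift-reflexivity: ∀x ∀y (Rxy → Ryy)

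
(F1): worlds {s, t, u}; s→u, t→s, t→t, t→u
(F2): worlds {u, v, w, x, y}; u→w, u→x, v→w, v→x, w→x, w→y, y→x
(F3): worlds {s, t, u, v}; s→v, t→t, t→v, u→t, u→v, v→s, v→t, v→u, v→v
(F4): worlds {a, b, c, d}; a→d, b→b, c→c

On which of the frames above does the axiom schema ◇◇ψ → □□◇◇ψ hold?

The schema corresponds to a generalized confluence (Geach) condition: ∀x ∀y ∀z ((xR²y ∧ xR²z) → ∃w (y = w ∧ zR²w)).
(F1): fails — tR²s, tR²s but no w with s=w and sR²w.
(F2): fails — uR²x, uR²x but no t with x=t and xR²t.
(F3): holds.
(F4): holds.

(F3), (F4)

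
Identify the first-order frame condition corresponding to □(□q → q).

Suppose □(□q→q) is valid. Take Rxy and set V(q)={w : Ryw}. Then at y, □q holds; since □(□q→q) at x, □q→q at y, so q at y, i.e. Ryy.
Conversely, on a frame with shift-reflexivity the schema holds at every world under every valuation.
So the correspondent is shift-reflexivity.

Shift-reflexivity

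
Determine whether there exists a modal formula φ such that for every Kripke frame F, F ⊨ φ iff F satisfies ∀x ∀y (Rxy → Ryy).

Yes: it is shift-reflexivity, defined by the T□ schema □(□p → p).

Yes — defined by □(□p → p)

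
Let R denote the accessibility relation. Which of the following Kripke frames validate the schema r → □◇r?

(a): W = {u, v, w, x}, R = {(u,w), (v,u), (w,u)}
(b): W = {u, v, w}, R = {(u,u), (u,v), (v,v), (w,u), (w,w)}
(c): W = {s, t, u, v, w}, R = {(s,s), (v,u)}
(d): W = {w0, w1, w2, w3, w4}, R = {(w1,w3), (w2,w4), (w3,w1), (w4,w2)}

(d)

Frame correspondent (Sahlqvist): ∀x ∀y (Rxy → Ryx) — i.e. symmetry.
(a): fails — Rvu but not Ruv.
(b): fails — Ruv but not Rvu.
(c): fails — Rvu but not Ruv.
(d): holds.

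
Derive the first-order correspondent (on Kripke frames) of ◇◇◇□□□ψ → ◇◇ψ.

∀x ∀y (xR³y → ∃w (yR³w ∧ xR²w))

This is a Sahlqvist (Geach-type) schema ◇^3□^3ψ → □^0◇^2ψ.
First-order correspondent: ∀x ∀y (xR³y → ∃w (yR³w ∧ xR²w)).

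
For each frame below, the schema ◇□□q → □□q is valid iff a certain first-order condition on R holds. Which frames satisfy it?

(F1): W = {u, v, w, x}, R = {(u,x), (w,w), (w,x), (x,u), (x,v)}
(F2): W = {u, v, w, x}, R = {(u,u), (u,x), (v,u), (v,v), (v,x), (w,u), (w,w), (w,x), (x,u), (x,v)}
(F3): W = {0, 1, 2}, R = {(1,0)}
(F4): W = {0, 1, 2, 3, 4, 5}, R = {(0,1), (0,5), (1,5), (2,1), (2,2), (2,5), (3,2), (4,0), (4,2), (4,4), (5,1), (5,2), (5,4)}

(F3)

This is the axiom for a generalized confluence (Geach) condition; its first-order frame correspondent is ∀x ∀y ∀z ((xRy ∧ xR²z) → ∃w (yR²w ∧ z = w)).
(F1): fails — uRx, uR²u but no t with xR²t and u=t.
(F2): fails — wRu, wR²w but no t with uR²t and w=t.
(F3): condition met.
(F4): fails — 0R1, 0R²5 but no w with 1R²w and 5=w.
Valid on: (F3).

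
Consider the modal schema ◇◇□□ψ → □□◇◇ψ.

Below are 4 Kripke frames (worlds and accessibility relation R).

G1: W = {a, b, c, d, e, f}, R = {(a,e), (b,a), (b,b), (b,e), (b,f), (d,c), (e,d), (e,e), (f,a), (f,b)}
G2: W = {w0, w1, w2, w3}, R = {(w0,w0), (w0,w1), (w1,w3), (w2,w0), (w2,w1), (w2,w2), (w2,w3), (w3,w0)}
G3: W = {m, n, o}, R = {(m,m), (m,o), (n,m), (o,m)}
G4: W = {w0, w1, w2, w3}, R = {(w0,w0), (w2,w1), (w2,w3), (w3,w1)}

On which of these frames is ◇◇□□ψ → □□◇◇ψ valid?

G2, G3

This is the axiom for a generalized confluence (Geach) condition; its first-order frame correspondent is ∀x ∀y ∀z ((xR²y ∧ xR²z) → ∃w (yR²w ∧ zR²w)).
G1: fails — aR²d, aR²d but no w with dR²w and dR²w.
G2: condition met.
G3: condition met.
G4: fails — w2R²w1, w2R²w1 but no w with w1R²w and w1R²w.
Valid on: G2, G3.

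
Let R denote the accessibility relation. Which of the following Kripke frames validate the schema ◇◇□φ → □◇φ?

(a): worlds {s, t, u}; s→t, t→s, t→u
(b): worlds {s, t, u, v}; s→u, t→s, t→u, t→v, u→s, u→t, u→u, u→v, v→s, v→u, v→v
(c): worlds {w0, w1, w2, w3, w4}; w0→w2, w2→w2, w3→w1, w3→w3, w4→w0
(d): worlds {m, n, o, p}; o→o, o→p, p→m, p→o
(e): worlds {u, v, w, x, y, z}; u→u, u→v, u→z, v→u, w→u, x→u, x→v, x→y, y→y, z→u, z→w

The schema corresponds to a generalized confluence (Geach) condition: ∀x ∀y ∀z ((xR²y ∧ xRz) → ∃w (yRw ∧ zRw)).
(a): fails — sR²s, sRt but no w with sRw and tRw.
(b): satisfies the condition.
(c): fails — w3R²w1, w3Rw1 but no w with w1Rw and w1Rw.
(d): fails — oR²m, oRo but no w with mRw and oRw.
(e): fails — xR²u, xRy but no t with uRt and yRt.
Valid on: (b).

(b)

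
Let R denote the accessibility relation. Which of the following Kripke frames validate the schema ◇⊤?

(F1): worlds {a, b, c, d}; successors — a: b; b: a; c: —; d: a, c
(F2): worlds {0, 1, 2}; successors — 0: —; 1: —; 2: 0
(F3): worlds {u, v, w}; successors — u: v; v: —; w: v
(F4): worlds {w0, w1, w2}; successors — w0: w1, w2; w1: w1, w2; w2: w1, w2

This is the axiom for seriality; its first-order frame correspondent is ∀x ∃y Rxy.
(F1): fails — world c has no successor.
(F2): fails — world 0 has no successor.
(F3): fails — world v has no successor.
(F4): holds.

(F4)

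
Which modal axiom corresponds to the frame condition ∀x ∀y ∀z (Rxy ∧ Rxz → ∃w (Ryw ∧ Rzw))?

◇□r → □◇r

A defining formula is ◇□r → □◇r (the .2 axiom).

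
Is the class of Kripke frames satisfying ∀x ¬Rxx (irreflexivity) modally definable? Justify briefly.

Not definable by any modal formula

If a class were modally definable it would be closed under surjective bounded morphisms (Goldblatt–Thomason).
The 3-cycle (worlds 0,1,2 with 0→1→2→0) is irreflexive, and the map sending every world to a single reflexive point • is a surjective bounded morphism (forth: every edge maps to (•,•); back: every world has a successor). So any modal formula valid on the 3-cycle is also valid on the reflexive point, which is not irreflexive.
So no modal formula (or set of formulas) defines exactly the irreflexive frames.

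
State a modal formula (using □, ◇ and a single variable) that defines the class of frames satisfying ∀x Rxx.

□r → r

This is reflexivity; the standard corresponding axiom is T: □r → r.
Suppose □r→r is valid. At any x set V(r)={w : Rxw}. Then □r holds at x, so r holds at x, i.e. Rxx.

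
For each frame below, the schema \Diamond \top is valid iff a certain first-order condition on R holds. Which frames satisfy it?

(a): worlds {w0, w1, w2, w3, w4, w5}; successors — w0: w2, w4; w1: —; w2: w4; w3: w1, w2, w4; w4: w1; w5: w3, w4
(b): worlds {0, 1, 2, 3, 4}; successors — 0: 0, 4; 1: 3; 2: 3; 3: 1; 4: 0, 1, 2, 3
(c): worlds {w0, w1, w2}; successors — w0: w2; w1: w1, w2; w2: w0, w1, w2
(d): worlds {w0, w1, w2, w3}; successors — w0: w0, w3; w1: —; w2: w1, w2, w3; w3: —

This is the axiom for seriality; its first-order frame correspondent is \forall x \exists y Rxy.
(a): fails — world w1 has no successor.
(b): condition met.
(c): condition met.
(d): fails — world w1 has no successor.

(b), (c)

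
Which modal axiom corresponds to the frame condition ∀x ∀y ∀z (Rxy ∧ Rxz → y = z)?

The condition is partial functionality. The CD schema ◇s → □s defines it.
Suppose ◇s→□s is valid. Take Rxy, Rxz and set V(s)={y}. Then ◇s at x, so □s at x, so s at z, i.e. z=y.

◇s → □s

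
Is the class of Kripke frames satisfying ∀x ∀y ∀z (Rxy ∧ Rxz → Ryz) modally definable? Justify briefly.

Definable; ◇p → □◇p defines it

The condition is the Euclidean property. A defining modal formula is ◇p → □◇p.
Suppose ◇p→□◇p is valid. Take Rxy, Rxz and set V(p)={y}. Then ◇p at x, so □◇p at x, so ◇p at z, so some w with Rzw has p; w=y, i.e. Rzy. By symmetry of the argument, Ryz.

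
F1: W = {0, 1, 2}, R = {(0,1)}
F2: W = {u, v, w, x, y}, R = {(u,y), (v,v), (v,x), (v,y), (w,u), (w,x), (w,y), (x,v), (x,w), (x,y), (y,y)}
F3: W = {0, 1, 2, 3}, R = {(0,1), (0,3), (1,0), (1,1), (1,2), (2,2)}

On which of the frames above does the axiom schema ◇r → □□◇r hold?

F1

The schema corresponds to a generalized confluence (Geach) condition: ∀x ∀y ∀z ((xRy ∧ xR²z) → ∃w (y = w ∧ zRw)).
F1: ✓.
F2: fails — vRv, vR²w but no t with v=t and wRt.
F3: fails — 0R1, 0R²2 but no w with 1=w and 2Rw.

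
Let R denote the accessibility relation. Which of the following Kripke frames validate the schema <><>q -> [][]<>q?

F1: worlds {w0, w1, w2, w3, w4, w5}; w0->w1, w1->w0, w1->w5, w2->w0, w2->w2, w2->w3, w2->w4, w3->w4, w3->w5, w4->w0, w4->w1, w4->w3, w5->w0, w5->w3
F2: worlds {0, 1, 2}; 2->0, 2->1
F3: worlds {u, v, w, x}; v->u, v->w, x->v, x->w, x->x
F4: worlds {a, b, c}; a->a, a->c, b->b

F2

This is the axiom for a generalized confluence (Geach) condition; its first-order frame correspondent is forall x forall y forall z ((x R^2 y & x R^2 z) -> exists w (y = w & zRw)).
F1: fails — w0R²w0, w0R²w0 but no w with w0=w and w0Rw.
F2: satisfies the condition.
F3: fails — xR²u, xR²u but no t with u=t and uRt.
F4: fails — aR²a, aR²c but no w with a=w and cRw.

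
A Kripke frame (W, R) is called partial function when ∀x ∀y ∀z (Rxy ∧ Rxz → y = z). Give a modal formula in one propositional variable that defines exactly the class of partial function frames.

A defining formula is ◇r → □r (the CD axiom).
Suppose ◇r→□r is valid. Take Rxy, Rxz and set V(r)={y}. Then ◇r at x, so □r at x, so r at z, i.e. z=y.

◇r → □r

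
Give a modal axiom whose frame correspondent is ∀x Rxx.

A defining formula is □q → q (the T axiom).
Suppose □q→q is valid. At any x set V(q)={w : Rxw}. Then □q holds at x, so q holds at x, i.e. Rxx.

□q → q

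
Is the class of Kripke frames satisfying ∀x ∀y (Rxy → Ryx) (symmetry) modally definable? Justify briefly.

Yes: it is symmetry, defined by the B schema p → □◇p.

Definable; p → □◇p defines it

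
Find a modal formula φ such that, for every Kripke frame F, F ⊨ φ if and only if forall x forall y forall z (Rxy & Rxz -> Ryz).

◇ψ → □◇ψ

This is the Euclidean property; the standard corresponding axiom is 5: ◇ψ → □◇ψ.
Suppose ◇ψ→□◇ψ is valid. Take Rxy, Rxz and set V(ψ)={y}. Then ◇ψ at x, so □◇ψ at x, so ◇ψ at z, so some w with Rzw has ψ; w=y, i.e. Rzy. By symmetry of the argument, Ryz.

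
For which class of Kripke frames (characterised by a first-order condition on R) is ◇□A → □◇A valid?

Suppose ◇□A→□◇A is valid. Take Rxy, Rxz and set V(A)={w : Ryw}. Then □A at y so ◇□A at x, so □◇A at x, so ◇A at z, giving w with Rzw and Ryw.

convergence: ∀x ∀y ∀z (Rxy ∧ Rxz → ∃w (Ryw ∧ Rzw))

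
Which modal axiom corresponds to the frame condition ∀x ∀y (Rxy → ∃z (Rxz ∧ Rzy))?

□□q → □q

The condition is density. The C4 schema □□q → □q defines it.
Suppose □□q→□q is valid. Take Rxy and set V(q)={w : xR²w}. Then □□q at x, so □q at x, so q at y, i.e. ∃z(Rxz∧Rzy).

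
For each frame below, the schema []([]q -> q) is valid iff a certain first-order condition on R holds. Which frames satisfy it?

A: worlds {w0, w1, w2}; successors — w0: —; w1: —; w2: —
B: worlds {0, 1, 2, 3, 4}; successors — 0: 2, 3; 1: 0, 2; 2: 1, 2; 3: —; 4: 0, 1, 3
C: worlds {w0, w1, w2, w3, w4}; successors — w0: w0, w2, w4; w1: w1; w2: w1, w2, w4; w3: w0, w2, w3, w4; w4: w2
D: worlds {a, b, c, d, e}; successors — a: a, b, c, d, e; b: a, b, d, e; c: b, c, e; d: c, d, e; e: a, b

Frame correspondent (Sahlqvist): forall x forall y (Rxy -> Ryy) — i.e. shift-reflexivity.
A: satisfies the condition.
B: fails — R10 but not R00.
C: fails — Rw0w4 but not Rw4w4.
D: fails — Rde but not Ree.
Valid on: A.

A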